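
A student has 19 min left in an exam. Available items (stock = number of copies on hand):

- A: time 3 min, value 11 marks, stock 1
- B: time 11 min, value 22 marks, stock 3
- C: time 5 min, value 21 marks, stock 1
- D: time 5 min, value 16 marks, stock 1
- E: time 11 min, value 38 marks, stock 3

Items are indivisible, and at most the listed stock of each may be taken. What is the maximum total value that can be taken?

70 marks

Top feasible selections:
- 1×A + 1×C + 1×E: time 19, value 70
- 1×A + 1×D + 1×E: time 19, value 65
- 1×C + 1×E: time 16, value 59
- 1×D + 1×E: time 16, value 54
Best: 70 marks.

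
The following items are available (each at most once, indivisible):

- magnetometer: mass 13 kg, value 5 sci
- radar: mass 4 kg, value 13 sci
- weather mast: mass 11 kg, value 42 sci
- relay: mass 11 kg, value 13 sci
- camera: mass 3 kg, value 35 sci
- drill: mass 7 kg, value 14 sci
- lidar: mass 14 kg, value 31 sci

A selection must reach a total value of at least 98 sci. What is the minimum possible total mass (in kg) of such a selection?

25

Subsets with value ≥ 98, sorted by total mass:
- radar+weather mast+camera+drill: mass 25, value 104
- weather mast+camera+lidar: mass 28, value 108
- radar+weather mast+relay+camera: mass 29, value 103
Minimum mass: 25 kg.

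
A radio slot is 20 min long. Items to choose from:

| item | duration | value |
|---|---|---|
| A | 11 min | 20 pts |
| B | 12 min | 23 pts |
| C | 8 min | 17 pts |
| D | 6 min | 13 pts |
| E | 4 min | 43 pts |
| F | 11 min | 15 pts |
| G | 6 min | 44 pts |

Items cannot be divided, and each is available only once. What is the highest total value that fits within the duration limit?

104 pts

This is a 0/1 knapsack; check combinations near the capacity.
- C+E+G: duration 8+4+6=18, value 17+43+44=104
- D+E+G: duration 6+4+6=16, value 13+43+44=100
- E+G: duration 4+6=10, value 43+44=87
- C+D+G: duration 8+6+6=20, value 17+13+44=74
- C+D+E: duration 8+6+4=18, value 17+13+43=73
Best: 104 pts.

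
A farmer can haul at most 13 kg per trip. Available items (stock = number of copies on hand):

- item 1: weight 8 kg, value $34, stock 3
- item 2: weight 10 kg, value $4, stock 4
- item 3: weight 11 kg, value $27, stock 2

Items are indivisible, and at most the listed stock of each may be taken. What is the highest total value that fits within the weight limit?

Top feasible selections:
- 1×item 1: weight 8, value 34
- 1×item 3: weight 11, value 27
- 1×item 2: weight 10, value 4
Best: $34.

$34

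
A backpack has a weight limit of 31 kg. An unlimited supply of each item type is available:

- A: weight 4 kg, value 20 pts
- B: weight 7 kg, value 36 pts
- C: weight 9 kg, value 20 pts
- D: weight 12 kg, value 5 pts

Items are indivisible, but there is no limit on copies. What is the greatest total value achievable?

156 pts

Best value-per-unit is B at 36/7; filling with it alone gives 4×36 = 144.
Optimal mix: 6×A + 1×B → weight 31, value 156.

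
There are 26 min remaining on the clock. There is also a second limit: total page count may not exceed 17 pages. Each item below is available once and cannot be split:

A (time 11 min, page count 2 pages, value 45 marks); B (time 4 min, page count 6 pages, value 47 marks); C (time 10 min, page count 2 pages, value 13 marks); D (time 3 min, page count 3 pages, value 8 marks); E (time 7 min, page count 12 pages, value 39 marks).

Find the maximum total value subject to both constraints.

105 marks

Feasible sets respecting both limits:
- A+B+C: time 25, page count 10, value 105
- A+B+D: time 18, page count 11, value 100
- A+B: time 15, page count 8, value 92
Best: 105 marks.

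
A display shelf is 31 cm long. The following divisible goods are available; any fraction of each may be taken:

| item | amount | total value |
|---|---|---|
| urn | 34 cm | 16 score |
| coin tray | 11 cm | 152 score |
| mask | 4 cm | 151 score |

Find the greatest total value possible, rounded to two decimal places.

310.53

Take in order of value per unit:
- mask (151/4 per unit): all 4 → value 151, running total 151.00
- coin tray (152/11 per unit): all 11 → value 152, running total 303.00
- urn (16/34 per unit): 16 of 34 → value 16×16/34 = 7.5294, running total 310.53
Total 310.53.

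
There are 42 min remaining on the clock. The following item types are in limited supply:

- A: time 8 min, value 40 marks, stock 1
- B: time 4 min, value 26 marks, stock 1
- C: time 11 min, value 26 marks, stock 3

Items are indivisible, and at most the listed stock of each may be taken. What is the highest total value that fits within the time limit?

Best selections within time 42 and stock limits:
- 1×A + 1×B + 2×C: time 34, value 118
- 1×A + 3×C: time 41, value 118
Best: 118 marks.

118 marks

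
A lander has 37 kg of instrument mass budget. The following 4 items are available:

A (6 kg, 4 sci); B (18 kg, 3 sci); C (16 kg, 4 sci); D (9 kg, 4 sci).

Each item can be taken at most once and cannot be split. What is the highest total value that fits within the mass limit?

12 sci

Check high-value combinations within 37 kg:
- A+C+D: mass 6+16+9=31, value 4+4+4=12
- A+B+D: mass 6+18+9=33, value 4+3+4=11
- A+D: mass 6+9=15, value 4+4=8
- A+C: mass 6+16=22, value 4+4=8
Best: 12 sci.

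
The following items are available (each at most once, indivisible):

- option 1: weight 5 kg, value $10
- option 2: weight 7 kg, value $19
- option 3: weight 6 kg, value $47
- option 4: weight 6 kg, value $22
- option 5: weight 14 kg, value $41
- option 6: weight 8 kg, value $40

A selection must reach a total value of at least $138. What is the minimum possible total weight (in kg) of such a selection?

32

Subsets with value ≥ 138, sorted by total weight:
- option 1+option 2+option 3+option 4+option 6: weight 32, value 138
- option 1+option 3+option 5+option 6: weight 33, value 138
- option 3+option 4+option 5+option 6: weight 34, value 150
- option 2+option 3+option 5+option 6: weight 35, value 147
Minimum weight: 32 kg.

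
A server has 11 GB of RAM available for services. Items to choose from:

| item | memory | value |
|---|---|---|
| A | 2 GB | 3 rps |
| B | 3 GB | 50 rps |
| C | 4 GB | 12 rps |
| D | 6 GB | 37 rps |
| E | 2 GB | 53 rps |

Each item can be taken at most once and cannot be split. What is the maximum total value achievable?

140 rps

Check high-value combinations within 11 GB:
- B+D+E: memory 3+6+2=11, value 50+37+53=140
- A+B+C+E: memory 2+3+4+2=11, value 3+50+12+53=118
- B+C+E: memory 3+4+2=9, value 50+12+53=115
- A+B+E: memory 2+3+2=7, value 3+50+53=106
- B+E: memory 3+2=5, value 50+53=103
Best: 140 rps.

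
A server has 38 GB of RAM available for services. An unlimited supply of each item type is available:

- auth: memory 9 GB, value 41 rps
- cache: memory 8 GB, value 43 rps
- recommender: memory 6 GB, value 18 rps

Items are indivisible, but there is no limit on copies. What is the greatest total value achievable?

Best value-per-unit is cache at 43/8; filling with it alone gives 4×43 = 172.
Optimal mix: 4×cache + 1×recommender → memory 38, value 190.

190 rps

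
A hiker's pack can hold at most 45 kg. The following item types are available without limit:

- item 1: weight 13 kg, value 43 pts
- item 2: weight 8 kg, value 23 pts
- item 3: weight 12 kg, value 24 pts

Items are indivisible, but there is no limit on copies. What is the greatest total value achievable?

Best value-per-unit is item 1 at 43/13; filling with it alone gives 3×43 = 129.
Optimal mix: 1×item 1 + 4×item 2 → weight 45, value 135.

135 pts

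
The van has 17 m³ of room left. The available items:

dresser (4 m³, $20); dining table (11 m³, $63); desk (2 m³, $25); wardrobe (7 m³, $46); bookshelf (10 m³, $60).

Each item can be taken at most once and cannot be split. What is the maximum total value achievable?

$108

Check high-value combinations within 17 m³:
- dresser+dining table+desk: volume 4+11+2=17, value 20+63+25=108
- wardrobe+bookshelf: volume 7+10=17, value 46+60=106
- dresser+desk+bookshelf: volume 4+2+10=16, value 20+25+60=105
- dresser+desk+wardrobe: volume 4+2+7=13, value 20+25+46=91
- dining table+desk: volume 11+2=13, value 63+25=88
Best: $108.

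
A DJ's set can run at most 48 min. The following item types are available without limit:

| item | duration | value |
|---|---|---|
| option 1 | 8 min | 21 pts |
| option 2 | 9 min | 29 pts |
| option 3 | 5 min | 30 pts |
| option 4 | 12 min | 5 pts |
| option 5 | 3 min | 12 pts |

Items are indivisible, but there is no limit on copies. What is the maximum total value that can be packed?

282 pts

Best value-per-unit is option 3 at 30/5; filling with it alone gives 9×30 = 270.
Optimal mix: 9×option 3 + 1×option 5 → duration 48, value 282.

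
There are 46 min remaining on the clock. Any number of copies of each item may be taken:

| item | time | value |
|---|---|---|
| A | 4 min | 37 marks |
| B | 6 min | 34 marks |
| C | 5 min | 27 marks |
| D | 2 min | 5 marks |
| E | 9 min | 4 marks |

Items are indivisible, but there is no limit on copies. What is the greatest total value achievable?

Best value-per-unit is A at 37/4; filling with it alone gives 11×37 = 407.
Optimal mix: 11×A + 1×D → time 46, value 412.

412 marks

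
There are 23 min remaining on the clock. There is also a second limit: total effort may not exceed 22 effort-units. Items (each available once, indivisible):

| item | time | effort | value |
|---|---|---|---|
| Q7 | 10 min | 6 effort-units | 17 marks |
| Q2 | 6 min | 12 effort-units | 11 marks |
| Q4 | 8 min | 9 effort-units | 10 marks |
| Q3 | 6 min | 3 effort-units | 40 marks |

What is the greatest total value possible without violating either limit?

Feasible sets respecting both limits:
- Q7+Q2+Q3: time 22, effort 21, value 68
- Q7+Q3: time 16, effort 9, value 57
- Q2+Q3: time 12, effort 15, value 51
- Q4+Q3: time 14, effort 12, value 50
Best: 68 marks.

68 marks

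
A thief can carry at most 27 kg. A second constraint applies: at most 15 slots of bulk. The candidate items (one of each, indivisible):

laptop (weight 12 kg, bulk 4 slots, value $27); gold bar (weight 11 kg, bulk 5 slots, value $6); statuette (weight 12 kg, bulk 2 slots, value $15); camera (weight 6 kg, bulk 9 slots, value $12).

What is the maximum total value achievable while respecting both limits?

Feasible sets respecting both limits:
- laptop+statuette: weight 24, bulk 6, value 42
- laptop+camera: weight 18, bulk 13, value 39
- laptop+gold bar: weight 23, bulk 9, value 33
- laptop: weight 12, bulk 4, value 27
Best: $42.

$42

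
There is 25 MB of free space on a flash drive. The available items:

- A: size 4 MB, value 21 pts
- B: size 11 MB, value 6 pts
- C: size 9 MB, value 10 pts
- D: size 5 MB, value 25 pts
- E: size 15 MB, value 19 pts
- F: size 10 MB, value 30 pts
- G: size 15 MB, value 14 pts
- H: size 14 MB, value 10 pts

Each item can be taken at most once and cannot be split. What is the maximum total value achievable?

This is a 0/1 knapsack; check combinations near the capacity.
- A+D+F: size 4+5+10=19, value 21+25+30=76
- A+D+E: size 4+5+15=24, value 21+25+19=65
- C+D+F: size 9+5+10=24, value 10+25+30=65
Best: 76 pts.

76 pts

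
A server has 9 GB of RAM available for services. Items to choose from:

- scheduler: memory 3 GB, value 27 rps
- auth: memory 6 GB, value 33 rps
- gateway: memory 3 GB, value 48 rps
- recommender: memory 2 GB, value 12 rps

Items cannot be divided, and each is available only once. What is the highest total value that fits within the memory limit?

Check high-value combinations within 9 GB:
- scheduler+gateway+recommender: memory 3+3+2=8, value 27+48+12=87
- auth+gateway: memory 6+3=9, value 33+48=81
- scheduler+gateway: memory 3+3=6, value 27+48=75
- gateway+recommender: memory 3+2=5, value 48+12=60
Best: 87 rps.

87 rps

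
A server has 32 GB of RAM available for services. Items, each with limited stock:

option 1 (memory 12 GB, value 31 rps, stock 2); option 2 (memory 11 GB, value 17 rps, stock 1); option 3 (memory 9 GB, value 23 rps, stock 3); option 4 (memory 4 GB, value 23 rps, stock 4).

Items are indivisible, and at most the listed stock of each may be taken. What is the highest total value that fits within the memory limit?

123 rps

Best selections within memory 32 and stock limits:
- 1×option 1 + 4×option 4: memory 28, value 123
- 1×option 3 + 4×option 4: memory 25, value 115
- 2×option 3 + 3×option 4: memory 30, value 115
- 1×option 2 + 4×option 4: memory 27, value 109
Best: 123 rps.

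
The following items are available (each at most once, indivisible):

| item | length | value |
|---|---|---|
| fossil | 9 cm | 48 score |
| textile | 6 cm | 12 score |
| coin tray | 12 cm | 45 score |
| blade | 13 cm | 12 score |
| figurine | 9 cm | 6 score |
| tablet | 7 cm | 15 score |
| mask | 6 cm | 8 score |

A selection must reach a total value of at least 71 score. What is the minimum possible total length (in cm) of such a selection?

Subsets with value ≥ 71, sorted by total length:
- fossil+coin tray: length 21, value 93
- fossil+textile+tablet: length 22, value 75
Minimum length: 21 cm.

21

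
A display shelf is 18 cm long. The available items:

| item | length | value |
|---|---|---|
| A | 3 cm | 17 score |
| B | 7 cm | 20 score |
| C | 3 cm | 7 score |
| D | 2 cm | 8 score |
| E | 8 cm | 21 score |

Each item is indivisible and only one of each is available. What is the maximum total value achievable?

This is a 0/1 knapsack; check combinations near the capacity.
- A+B+E: length 3+7+8=18, value 17+20+21=58
- A+C+D+E: length 3+3+2+8=16, value 17+7+8+21=53
- A+B+C+D: length 3+7+3+2=15, value 17+20+7+8=52
- B+D+E: length 7+2+8=17, value 20+8+21=49
- B+C+E: length 7+3+8=18, value 20+7+21=48
Best: 58 score.

58 score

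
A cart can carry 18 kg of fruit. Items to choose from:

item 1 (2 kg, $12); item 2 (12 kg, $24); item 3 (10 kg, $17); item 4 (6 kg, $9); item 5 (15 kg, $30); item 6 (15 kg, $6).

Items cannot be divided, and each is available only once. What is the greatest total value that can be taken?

Check high-value combinations within 18 kg:
- item 1+item 5: weight 2+15=17, value 12+30=42
- item 1+item 3+item 4: weight 2+10+6=18, value 12+17+9=38
- item 1+item 2: weight 2+12=14, value 12+24=36
- item 2+item 4: weight 12+6=18, value 24+9=33
Best: $42.

$42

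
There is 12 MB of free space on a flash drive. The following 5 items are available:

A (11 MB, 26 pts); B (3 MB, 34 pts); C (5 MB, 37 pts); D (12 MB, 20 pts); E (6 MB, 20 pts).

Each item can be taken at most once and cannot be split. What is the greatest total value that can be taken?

Check high-value combinations within 12 MB:
- B+C: size 3+5=8, value 34+37=71
- C+E: size 5+6=11, value 37+20=57
- B+E: size 3+6=9, value 34+20=54
- C: size 5, value 37
Best: 71 pts.

71 pts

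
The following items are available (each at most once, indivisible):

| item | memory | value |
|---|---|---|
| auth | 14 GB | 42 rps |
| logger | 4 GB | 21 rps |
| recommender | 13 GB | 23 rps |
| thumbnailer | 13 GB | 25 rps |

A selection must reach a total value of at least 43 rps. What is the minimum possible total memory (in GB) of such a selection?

17

Subsets with value ≥ 43, sorted by total memory:
- logger+thumbnailer: memory 17, value 46
- logger+recommender: memory 17, value 44
- auth+logger: memory 18, value 63
- recommender+thumbnailer: memory 26, value 48
Minimum memory: 17 GB.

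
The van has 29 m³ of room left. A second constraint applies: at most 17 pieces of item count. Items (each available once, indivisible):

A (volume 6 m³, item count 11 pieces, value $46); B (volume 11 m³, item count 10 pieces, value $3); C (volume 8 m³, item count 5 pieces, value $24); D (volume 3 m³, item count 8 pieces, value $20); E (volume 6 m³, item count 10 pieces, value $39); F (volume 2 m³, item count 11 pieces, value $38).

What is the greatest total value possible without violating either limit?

$70

Feasible sets respecting both limits:
- A+C: volume 14, item count 16, value 70
- C+E: volume 14, item count 15, value 63
- C+F: volume 10, item count 16, value 62
Best: $70.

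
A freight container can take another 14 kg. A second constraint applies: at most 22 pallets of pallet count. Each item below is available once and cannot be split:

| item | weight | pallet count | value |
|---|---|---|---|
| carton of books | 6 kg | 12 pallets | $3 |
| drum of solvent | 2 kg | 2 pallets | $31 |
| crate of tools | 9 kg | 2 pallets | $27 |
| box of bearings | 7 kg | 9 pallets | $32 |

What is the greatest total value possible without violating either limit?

$63

Feasible sets respecting both limits:
- drum of solvent+box of bearings: weight 9, pallet count 11, value 63
- drum of solvent+crate of tools: weight 11, pallet count 4, value 58
- carton of books+box of bearings: weight 13, pallet count 21, value 35
Best: $63.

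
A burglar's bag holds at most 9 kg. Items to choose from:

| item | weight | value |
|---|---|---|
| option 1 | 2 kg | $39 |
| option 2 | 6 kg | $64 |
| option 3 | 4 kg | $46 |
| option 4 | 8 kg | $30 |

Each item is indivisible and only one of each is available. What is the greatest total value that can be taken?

$103

Check high-value combinations within 9 kg:
- option 1+option 2: weight 2+6=8, value 39+64=103
- option 1+option 3: weight 2+4=6, value 39+46=85
- option 2: weight 6, value 64
Best: $103.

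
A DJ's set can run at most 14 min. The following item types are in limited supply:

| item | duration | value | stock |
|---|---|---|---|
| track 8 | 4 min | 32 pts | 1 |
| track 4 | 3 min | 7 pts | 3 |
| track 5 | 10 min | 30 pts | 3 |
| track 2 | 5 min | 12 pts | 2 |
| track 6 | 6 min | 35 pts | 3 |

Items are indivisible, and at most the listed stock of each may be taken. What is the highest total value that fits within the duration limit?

74 pts

Best selections within duration 14 and stock limits:
- 1×track 8 + 1×track 4 + 1×track 6: duration 13, value 74
- 2×track 6: duration 12, value 70
- 1×track 8 + 1×track 6: duration 10, value 67
Best: 74 pts.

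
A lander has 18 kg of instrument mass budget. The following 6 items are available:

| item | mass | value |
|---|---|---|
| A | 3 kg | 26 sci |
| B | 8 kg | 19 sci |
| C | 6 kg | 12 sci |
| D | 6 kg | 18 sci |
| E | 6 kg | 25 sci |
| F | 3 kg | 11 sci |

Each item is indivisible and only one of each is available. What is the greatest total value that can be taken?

Check high-value combinations within 18 kg:
- A+D+E+F: mass 3+6+6+3=18, value 26+18+25+11=80
- A+C+E+F: mass 3+6+6+3=18, value 26+12+25+11=74
- A+B+E: mass 3+8+6=17, value 26+19+25=70
Best: 80 sci.

80 sci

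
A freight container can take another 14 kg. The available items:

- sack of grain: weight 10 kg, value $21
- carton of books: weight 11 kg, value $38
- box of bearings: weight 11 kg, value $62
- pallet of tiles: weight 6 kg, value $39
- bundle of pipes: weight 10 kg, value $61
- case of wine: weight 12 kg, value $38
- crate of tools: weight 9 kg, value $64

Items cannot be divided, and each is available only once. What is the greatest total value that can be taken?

Check high-value combinations within 14 kg:
- crate of tools: weight 9, value 64
- box of bearings: weight 11, value 62
- bundle of pipes: weight 10, value 61
Best: $64.

$64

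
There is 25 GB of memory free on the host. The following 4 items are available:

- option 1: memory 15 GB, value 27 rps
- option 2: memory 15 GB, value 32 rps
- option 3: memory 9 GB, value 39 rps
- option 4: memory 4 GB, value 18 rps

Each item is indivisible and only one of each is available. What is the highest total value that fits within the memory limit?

71 rps

This is a 0/1 knapsack; check combinations near the capacity.
- option 2+option 3: memory 15+9=24, value 32+39=71
- option 1+option 3: memory 15+9=24, value 27+39=66
- option 3+option 4: memory 9+4=13, value 39+18=57
- option 2+option 4: memory 15+4=19, value 32+18=50
Best: 71 rps.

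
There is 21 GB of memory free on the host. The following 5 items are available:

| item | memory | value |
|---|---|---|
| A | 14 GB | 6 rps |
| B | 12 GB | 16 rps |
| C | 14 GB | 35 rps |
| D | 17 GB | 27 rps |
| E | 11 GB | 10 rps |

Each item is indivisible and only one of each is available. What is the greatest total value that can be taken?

Check high-value combinations within 21 GB:
- C: memory 14, value 35
- D: memory 17, value 27
- B: memory 12, value 16
Best: 35 rps.

35 rps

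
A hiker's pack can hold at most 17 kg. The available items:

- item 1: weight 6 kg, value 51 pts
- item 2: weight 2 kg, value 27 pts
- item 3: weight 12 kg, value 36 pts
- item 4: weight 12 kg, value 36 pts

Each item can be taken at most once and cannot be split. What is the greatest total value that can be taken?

Check high-value combinations within 17 kg:
- item 1+item 2: weight 6+2=8, value 51+27=78
- item 2+item 3: weight 2+12=14, value 27+36=63
- item 2+item 4: weight 2+12=14, value 27+36=63
Best: 78 pts.

78 pts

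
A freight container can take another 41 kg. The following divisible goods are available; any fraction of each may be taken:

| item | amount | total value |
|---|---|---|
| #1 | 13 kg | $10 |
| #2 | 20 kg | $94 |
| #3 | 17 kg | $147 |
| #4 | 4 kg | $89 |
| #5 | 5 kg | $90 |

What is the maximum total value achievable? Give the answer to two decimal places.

396.50

Take in order of value per unit:
- #4 (89/4 per unit): all 4 → value 89, running total 89.00
- #5 (90/5 per unit): all 5 → value 90, running total 179.00
- #3 (147/17 per unit): all 17 → value 147, running total 326.00
- #2 (94/20 per unit): 15 of 20 → value 15×94/20 = 70.5000, running total 396.50
Total 396.50.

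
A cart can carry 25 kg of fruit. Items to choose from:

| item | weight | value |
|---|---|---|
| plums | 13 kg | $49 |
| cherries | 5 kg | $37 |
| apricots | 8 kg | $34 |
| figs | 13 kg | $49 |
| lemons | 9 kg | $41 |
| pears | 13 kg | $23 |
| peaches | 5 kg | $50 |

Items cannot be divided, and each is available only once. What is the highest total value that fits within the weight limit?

This is a 0/1 knapsack; check combinations near the capacity.
- plums+cherries+peaches: weight 13+5+5=23, value 49+37+50=136
- cherries+figs+peaches: weight 5+13+5=23, value 37+49+50=136
- cherries+lemons+peaches: weight 5+9+5=19, value 37+41+50=128
- apricots+lemons+peaches: weight 8+9+5=22, value 34+41+50=125
Best: $136.

$136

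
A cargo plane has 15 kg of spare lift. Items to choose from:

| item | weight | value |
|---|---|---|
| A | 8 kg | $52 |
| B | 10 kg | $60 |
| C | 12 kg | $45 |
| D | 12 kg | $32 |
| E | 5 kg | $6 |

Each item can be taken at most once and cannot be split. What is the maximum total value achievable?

This is a 0/1 knapsack; check combinations near the capacity.
- B+E: weight 10+5=15, value 60+6=66
- B: weight 10, value 60
- A+E: weight 8+5=13, value 52+6=58
- A: weight 8, value 52
Best: $66.

$66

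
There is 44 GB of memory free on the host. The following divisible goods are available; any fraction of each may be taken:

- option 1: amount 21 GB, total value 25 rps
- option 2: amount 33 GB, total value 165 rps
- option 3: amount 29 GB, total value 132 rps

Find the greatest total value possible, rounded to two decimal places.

Take in order of value per unit:
- option 2 (165/33 per unit): all 33 → value 165, running total 165.00
- option 3 (132/29 per unit): 11 of 29 → value 11×132/29 = 50.0690, running total 215.07
Total 215.07.

215.07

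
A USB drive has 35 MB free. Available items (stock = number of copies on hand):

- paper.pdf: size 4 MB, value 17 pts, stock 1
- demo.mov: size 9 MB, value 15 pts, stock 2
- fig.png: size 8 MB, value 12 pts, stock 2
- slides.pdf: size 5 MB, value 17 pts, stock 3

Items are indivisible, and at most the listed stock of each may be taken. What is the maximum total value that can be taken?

Best selections within size 35 and stock limits:
- 1×paper.pdf + 2×fig.png + 3×slides.pdf: size 35, value 92
- 1×paper.pdf + 1×demo.mov + 3×slides.pdf: size 28, value 83
- 1×paper.pdf + 2×demo.mov + 2×slides.pdf: size 32, value 81
- 2×demo.mov + 3×slides.pdf: size 33, value 81
Best: 92 pts.

92 pts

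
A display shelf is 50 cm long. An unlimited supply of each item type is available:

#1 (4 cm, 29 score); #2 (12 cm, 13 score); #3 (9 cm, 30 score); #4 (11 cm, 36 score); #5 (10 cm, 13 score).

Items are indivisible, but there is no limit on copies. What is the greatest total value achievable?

348 score

Best value-per-unit is #1 at 29/4, and filling with it alone uses length 12×4=48. No mix of the others beats 12×29 = 348.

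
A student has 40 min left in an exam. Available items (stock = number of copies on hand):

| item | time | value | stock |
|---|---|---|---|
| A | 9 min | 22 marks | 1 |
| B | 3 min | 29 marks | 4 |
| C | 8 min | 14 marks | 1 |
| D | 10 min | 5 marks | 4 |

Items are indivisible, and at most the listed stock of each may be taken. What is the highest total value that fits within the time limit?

157 marks

Best selections within time 40 and stock limits:
- 1×A + 4×B + 1×C + 1×D: time 39, value 157
- 1×A + 4×B + 1×C: time 29, value 152
- 1×A + 4×B + 1×D: time 31, value 143
Best: 157 marks.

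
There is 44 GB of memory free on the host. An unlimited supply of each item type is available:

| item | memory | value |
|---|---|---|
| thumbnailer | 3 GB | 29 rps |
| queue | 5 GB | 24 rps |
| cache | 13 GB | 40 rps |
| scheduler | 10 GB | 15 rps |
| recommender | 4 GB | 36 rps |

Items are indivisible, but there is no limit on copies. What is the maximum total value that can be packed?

420 rps

Best value-per-unit is thumbnailer at 29/3; filling with it alone gives 14×29 = 406.
Optimal mix: 12×thumbnailer + 2×recommender → memory 44, value 420.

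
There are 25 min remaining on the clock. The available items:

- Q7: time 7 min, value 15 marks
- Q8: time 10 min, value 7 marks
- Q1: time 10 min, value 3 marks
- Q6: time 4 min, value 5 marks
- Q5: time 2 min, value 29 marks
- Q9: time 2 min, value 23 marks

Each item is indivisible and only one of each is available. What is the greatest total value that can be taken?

79 marks

Check high-value combinations within 25 min:
- Q7+Q8+Q6+Q5+Q9: time 7+10+4+2+2=25, value 15+7+5+29+23=79
- Q7+Q1+Q6+Q5+Q9: time 7+10+4+2+2=25, value 15+3+5+29+23=75
- Q7+Q8+Q5+Q9: time 7+10+2+2=21, value 15+7+29+23=74
Best: 79 marks.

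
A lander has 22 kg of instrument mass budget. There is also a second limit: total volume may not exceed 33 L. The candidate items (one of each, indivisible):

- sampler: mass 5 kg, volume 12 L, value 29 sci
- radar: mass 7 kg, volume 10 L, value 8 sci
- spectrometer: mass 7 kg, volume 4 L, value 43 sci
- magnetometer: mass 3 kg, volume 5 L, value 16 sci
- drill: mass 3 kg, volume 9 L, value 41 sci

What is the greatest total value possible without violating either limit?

Feasible sets respecting both limits:
- sampler+spectrometer+magnetometer+drill: mass 18, volume 30, value 129
- sampler+spectrometer+drill: mass 15, volume 25, value 113
- radar+spectrometer+magnetometer+drill: mass 20, volume 28, value 108
- spectrometer+magnetometer+drill: mass 13, volume 18, value 100
Best: 129 sci.

129 sci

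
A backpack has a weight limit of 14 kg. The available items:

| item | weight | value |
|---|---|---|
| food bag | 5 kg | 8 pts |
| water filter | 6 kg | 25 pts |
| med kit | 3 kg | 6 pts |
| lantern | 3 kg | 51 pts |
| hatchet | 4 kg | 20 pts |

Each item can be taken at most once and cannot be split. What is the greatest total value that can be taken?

96 pts

Check high-value combinations within 14 kg:
- water filter+lantern+hatchet: weight 6+3+4=13, value 25+51+20=96
- food bag+water filter+lantern: weight 5+6+3=14, value 8+25+51=84
- water filter+med kit+lantern: weight 6+3+3=12, value 25+6+51=82
- food bag+lantern+hatchet: weight 5+3+4=12, value 8+51+20=79
- med kit+lantern+hatchet: weight 3+3+4=10, value 6+51+20=77
Best: 96 pts.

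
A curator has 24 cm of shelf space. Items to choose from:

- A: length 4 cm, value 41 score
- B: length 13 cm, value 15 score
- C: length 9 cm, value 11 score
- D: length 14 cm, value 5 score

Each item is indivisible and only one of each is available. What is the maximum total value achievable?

56 score

Check high-value combinations within 24 cm:
- A+B: length 4+13=17, value 41+15=56
- A+C: length 4+9=13, value 41+11=52
- A+D: length 4+14=18, value 41+5=46
- A: length 4, value 41
Best: 56 score.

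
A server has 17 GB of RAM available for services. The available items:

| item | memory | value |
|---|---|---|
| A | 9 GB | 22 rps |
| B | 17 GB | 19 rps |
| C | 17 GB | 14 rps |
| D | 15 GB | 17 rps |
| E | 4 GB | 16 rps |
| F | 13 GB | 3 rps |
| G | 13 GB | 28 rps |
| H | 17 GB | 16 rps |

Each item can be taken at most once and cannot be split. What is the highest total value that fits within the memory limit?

Check high-value combinations within 17 GB:
- E+G: memory 4+13=17, value 16+28=44
- A+E: memory 9+4=13, value 22+16=38
- G: memory 13, value 28
Best: 44 rps.

44 rps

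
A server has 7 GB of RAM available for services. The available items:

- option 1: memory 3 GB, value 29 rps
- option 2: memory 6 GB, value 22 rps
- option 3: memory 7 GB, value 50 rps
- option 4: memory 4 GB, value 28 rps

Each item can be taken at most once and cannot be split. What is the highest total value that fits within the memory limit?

Check high-value combinations within 7 GB:
- option 1+option 4: memory 3+4=7, value 29+28=57
- option 3: memory 7, value 50
- option 1: memory 3, value 29
- option 4: memory 4, value 28
Best: 57 rps.

57 rps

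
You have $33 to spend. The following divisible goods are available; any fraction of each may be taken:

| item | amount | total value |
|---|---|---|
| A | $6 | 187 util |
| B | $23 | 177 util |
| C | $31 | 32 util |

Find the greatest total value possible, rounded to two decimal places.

368.13

Take in order of value per unit:
- A (187/6 per unit): all 6 → value 187, running total 187.00
- B (177/23 per unit): all 23 → value 177, running total 364.00
- C (32/31 per unit): 4 of 31 → value 4×32/31 = 4.1290, running total 368.13
Total 368.13.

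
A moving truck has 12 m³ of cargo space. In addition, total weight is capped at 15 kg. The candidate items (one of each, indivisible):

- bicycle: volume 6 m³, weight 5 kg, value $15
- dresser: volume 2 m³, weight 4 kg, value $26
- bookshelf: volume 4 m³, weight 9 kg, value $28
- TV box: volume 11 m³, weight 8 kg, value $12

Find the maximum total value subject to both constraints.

$54

Feasible sets respecting both limits:
- dresser+bookshelf: volume 6, weight 13, value 54
- bicycle+bookshelf: volume 10, weight 14, value 43
- bicycle+dresser: volume 8, weight 9, value 41
Best: $54.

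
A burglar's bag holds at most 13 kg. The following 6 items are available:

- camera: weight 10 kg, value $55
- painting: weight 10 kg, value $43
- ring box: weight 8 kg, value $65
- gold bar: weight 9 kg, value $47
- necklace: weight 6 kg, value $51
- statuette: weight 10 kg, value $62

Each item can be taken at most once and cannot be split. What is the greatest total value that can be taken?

Check high-value combinations within 13 kg:
- ring box: weight 8, value 65
- statuette: weight 10, value 62
- camera: weight 10, value 55
Best: $65.

$65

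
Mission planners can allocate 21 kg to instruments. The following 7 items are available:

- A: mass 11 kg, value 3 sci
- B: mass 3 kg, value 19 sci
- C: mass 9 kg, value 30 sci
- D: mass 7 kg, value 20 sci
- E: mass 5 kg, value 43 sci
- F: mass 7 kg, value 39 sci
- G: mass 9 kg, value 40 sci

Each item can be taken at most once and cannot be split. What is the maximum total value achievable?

122 sci

Check high-value combinations within 21 kg:
- E+F+G: mass 5+7+9=21, value 43+39+40=122
- C+E+F: mass 9+5+7=21, value 30+43+39=112
- D+E+G: mass 7+5+9=21, value 20+43+40=103
- B+E+G: mass 3+5+9=17, value 19+43+40=102
- D+E+F: mass 7+5+7=19, value 20+43+39=102
Best: 122 sci.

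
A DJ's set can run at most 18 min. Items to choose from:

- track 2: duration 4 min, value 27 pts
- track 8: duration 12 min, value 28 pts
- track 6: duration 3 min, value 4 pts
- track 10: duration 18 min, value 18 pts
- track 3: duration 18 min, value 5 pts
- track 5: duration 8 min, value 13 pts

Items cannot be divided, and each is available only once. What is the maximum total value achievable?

Check high-value combinations within 18 min:
- track 2+track 8: duration 4+12=16, value 27+28=55
- track 2+track 6+track 5: duration 4+3+8=15, value 27+4+13=44
- track 2+track 5: duration 4+8=12, value 27+13=40
- track 8+track 6: duration 12+3=15, value 28+4=32
- track 2+track 6: duration 4+3=7, value 27+4=31
Best: 55 pts.

55 pts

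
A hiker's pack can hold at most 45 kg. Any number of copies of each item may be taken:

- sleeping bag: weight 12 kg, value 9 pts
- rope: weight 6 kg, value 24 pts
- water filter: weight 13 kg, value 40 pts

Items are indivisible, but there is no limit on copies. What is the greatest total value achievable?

168 pts

Best value-per-unit is rope at 24/6, and filling with it alone uses weight 7×6=42. No mix of the others beats 7×24 = 168.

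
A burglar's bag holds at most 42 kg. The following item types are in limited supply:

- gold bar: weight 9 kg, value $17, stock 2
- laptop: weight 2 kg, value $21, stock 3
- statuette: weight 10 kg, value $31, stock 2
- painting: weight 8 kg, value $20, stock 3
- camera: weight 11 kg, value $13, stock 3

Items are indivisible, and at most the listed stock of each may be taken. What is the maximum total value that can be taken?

Best selections within weight 42 and stock limits:
- 3×laptop + 2×statuette + 2×painting: weight 42, value 165
- 3×laptop + 1×statuette + 3×painting: weight 40, value 154
- 1×gold bar + 3×laptop + 1×statuette + 2×painting: weight 41, value 151
- 2×gold bar + 3×laptop + 1×statuette + 1×painting: weight 42, value 148
Best: $165.

$165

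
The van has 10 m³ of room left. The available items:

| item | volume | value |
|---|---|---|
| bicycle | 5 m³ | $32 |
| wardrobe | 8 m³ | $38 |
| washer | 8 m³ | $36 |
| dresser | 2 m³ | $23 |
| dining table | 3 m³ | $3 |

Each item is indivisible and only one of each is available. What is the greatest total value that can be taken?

$61

Check high-value combinations within 10 m³:
- wardrobe+dresser: volume 8+2=10, value 38+23=61
- washer+dresser: volume 8+2=10, value 36+23=59
- bicycle+dresser+dining table: volume 5+2+3=10, value 32+23+3=58
- bicycle+dresser: volume 5+2=7, value 32+23=55
Best: $61.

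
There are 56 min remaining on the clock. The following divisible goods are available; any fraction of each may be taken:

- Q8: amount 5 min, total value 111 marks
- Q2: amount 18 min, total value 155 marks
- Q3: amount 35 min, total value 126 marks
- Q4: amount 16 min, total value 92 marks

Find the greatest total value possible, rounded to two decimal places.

419.20

Take in order of value per unit:
- Q8 (111/5 per unit): all 5 → value 111, running total 111.00
- Q2 (155/18 per unit): all 18 → value 155, running total 266.00
- Q4 (92/16 per unit): all 16 → value 92, running total 358.00
- Q3 (126/35 per unit): 17 of 35 → value 17×126/35 = 61.2000, running total 419.20
Total 419.20.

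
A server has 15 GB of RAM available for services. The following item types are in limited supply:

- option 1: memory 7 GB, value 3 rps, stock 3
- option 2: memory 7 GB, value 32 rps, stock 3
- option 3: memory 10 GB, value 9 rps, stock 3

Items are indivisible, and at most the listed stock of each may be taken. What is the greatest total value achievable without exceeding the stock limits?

64 rps

Best selections within memory 15 and stock limits:
- 2×option 2: memory 14, value 64
- 1×option 1 + 1×option 2: memory 14, value 35
- 1×option 2: memory 7, value 32
- 1×option 3: memory 10, value 9
Best: 64 rps.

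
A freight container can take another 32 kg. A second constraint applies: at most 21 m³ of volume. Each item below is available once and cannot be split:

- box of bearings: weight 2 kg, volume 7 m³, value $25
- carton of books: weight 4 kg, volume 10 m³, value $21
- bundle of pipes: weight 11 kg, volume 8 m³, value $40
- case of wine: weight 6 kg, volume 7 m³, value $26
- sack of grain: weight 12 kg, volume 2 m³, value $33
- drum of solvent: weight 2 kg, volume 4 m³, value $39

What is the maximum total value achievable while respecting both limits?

$138

Feasible sets respecting both limits:
- bundle of pipes+case of wine+sack of grain+drum of solvent: weight 31, volume 21, value 138
- box of bearings+bundle of pipes+sack of grain+drum of solvent: weight 27, volume 21, value 137
- box of bearings+case of wine+sack of grain+drum of solvent: weight 22, volume 20, value 123
Best: $138.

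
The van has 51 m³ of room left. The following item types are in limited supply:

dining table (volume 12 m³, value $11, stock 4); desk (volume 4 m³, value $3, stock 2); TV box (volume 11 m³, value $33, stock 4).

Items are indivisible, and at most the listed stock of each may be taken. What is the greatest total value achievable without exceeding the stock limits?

Top feasible selections:
- 1×desk + 4×TV box: volume 48, value 135
- 4×TV box: volume 44, value 132
- 1×dining table + 1×desk + 3×TV box: volume 49, value 113
- 1×dining table + 3×TV box: volume 45, value 110
Best: $135.

$135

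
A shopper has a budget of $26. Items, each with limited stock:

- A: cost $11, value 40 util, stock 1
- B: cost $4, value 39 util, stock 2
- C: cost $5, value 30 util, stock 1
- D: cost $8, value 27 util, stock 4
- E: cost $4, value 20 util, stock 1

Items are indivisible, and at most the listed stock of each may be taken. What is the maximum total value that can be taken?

Top feasible selections:
- 2×B + 1×C + 1×D + 1×E: cost 25, value 155
- 1×A + 2×B + 1×C: cost 24, value 148
- 1×A + 2×B + 1×E: cost 23, value 138
- 2×B + 1×C + 1×D: cost 21, value 135
Best: 155 util.

155 util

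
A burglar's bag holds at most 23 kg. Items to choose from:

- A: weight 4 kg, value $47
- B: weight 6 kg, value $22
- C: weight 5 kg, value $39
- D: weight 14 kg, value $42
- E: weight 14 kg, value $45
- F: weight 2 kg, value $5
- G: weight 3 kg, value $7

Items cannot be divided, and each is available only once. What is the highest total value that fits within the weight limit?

Check high-value combinations within 23 kg:
- A+C+E: weight 4+5+14=23, value 47+39+45=131
- A+C+D: weight 4+5+14=23, value 47+39+42=128
- A+B+C+F+G: weight 4+6+5+2+3=20, value 47+22+39+5+7=120
Best: $131.

$131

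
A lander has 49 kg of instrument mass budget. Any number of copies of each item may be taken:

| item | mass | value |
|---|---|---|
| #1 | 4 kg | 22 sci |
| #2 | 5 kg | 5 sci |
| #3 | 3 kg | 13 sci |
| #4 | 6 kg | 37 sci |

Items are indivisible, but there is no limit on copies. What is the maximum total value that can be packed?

Best value-per-unit is #4 at 37/6, and filling with it alone uses mass 8×6=48. No mix of the others beats 8×37 = 296.

296 sci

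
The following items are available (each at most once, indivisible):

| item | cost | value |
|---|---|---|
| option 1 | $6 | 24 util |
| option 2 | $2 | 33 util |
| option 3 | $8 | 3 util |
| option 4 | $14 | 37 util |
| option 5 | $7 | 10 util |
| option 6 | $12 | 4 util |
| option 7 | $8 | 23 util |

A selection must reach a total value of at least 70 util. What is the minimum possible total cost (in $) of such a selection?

16

Subsets with value ≥ 70, sorted by total cost:
- option 1+option 2+option 7: cost 16, value 80
- option 2+option 4: cost 16, value 70
Minimum cost: 16 $.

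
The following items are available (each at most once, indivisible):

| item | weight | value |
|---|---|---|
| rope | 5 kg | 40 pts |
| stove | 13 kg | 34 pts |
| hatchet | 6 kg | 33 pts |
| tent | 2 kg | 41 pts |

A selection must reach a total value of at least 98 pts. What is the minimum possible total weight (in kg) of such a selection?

Subsets with value ≥ 98, sorted by total weight:
- rope+hatchet+tent: weight 13, value 114
- rope+stove+tent: weight 20, value 115
- stove+hatchet+tent: weight 21, value 108
Minimum weight: 13 kg.

13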